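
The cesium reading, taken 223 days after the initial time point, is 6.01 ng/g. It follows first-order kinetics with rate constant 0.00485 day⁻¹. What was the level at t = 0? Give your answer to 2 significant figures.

t½ = ln 2 / k = 0.69315 / 0.00485 ≈ 142.92 days.
Number of half-lives elapsed: n = 223/142.92 ≈ 1.5603.
A₀ = A × 2^n = 6.01 × 2^1.5603 = 6.01 × 2.9492 ≈ 17.725 ng/g.

18 ng/g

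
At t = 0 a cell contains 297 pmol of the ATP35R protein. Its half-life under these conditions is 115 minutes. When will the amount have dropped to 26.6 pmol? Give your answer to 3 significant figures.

Fraction remaining = 26.6/297 ≈ 0.089562.
n = log₂(297/26.6) = ln(11.165)/ln 2 ≈ 3.481 half-lives.
t = n × t½ = 3.481 × 115 ≈ 400.31 minutes.

400 minutes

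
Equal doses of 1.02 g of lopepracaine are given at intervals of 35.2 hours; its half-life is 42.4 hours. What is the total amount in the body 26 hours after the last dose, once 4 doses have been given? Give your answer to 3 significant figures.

1.37 g

The 4 doses were given 131.6, 96.4, 61.2, 26 hours ago.
Total = 1.02·(1/2)^(131.6/42.4) + 1.02·(1/2)^(96.4/42.4) + 1.02·(1/2)^(61.2/42.4) + 1.02·(1/2)^(26/42.4)
      = 0.11865 + 0.21095 + 0.37505 + 0.66682 ≈ 1.3715 g.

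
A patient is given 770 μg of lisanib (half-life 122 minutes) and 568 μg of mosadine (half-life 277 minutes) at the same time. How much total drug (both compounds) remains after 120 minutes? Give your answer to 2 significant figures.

lisanib: 770 × (1/2)^(120/122) = 770 × (1/2)^0.98361 ≈ 389.4 μg.
mosadine: 568 × (1/2)^(120/277) = 568 × (1/2)^0.43321 ≈ 420.67 μg.
Total = 389.4 + 420.67 ≈ 810.07 μg.

810 μg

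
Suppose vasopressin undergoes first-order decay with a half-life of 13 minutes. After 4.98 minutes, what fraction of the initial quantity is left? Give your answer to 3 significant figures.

n = 4.98/13 ≈ 0.38308 half-lives.
Fraction remaining = (1/2)^0.38308 ≈ 0.7668.

0.767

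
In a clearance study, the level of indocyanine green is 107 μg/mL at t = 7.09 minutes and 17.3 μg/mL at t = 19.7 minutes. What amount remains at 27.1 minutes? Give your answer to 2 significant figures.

Over Δt = 19.7 − 7.09 = 12.61 minutes, the level fell by a factor of 107/17.3 ≈ 6.185.
n = log₂(6.185) ≈ 2.6288 half-lives, so t½ = 12.61/2.6288 ≈ 4.7969 minutes.
From t = 19.7 to t = 27.1: 17.3 × (1/2)^((27.1−19.7)/4.7969) ≈ 5.9383 μg/mL.

5.9 μg/mL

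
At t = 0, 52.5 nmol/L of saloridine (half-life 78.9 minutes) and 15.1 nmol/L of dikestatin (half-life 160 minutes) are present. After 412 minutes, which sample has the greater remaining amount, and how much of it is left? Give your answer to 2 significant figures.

dikestatin, 2.5 nmol/L

saloridine: 52.5 × (1/2)^5.2218 ≈ 1.4068 nmol/L.
dikestatin: 15.1 × (1/2)^2.575 ≈ 2.5341 nmol/L.
Dikestatin has more remaining, at ≈ 2.5341 nmol/L.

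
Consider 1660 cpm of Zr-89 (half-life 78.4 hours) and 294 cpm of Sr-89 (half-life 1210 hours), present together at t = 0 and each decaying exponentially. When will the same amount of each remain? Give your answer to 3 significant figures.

209 hours

Set 1660·(1/2)^(t/78.4) = 294·(1/2)^(t/1210).
Taking log₂: log₂(1660/294) = t·(1/78.4 − 1/1210).
log₂(5.6463) = 2.4973; 1/78.4 − 1/1210 = 0.011929.
t = 2.4973 / 0.011929 ≈ 209.35 hours.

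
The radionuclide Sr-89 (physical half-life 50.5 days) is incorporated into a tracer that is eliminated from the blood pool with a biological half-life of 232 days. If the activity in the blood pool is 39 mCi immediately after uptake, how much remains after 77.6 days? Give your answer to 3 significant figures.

1/t_eff = 1/t_phys + 1/t_biol = 1/50.5 + 1/232 = 0.024112 per day.
t_eff = 50.5 × 232 / (50.5 + 232) ≈ 41.473 days.
Remaining = 39 × (1/2)^(77.6/41.473) = 39 × (1/2)^1.8711 ≈ 10.661 mCi.

10.7 mCi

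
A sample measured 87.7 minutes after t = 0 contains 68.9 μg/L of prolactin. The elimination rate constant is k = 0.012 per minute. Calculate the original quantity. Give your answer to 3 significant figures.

197 μg/L

t½ = ln 2 / k = 0.69315 / 0.012 ≈ 57.762 minutes.
Number of half-lives elapsed: n = 87.7/57.762 ≈ 1.5183.
A₀ = A × 2^n = 68.9 × 2^1.5183 = 68.9 × 2.8645 ≈ 197.37 μg/L.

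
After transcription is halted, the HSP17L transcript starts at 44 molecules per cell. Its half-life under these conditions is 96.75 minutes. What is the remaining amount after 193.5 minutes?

Elapsed time is 2 half-lives (193.5/96.75).
Each half-life halves the amount: 44 × (1/2)^2 = 44/4 = 11 molecules per cell.

11 molecules per cell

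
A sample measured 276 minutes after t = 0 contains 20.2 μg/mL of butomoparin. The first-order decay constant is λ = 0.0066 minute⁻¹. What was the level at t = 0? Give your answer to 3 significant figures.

t½ = ln 2 / λ = 0.69315 / 0.0066 ≈ 105.02 minutes.
Number of half-lives elapsed: n = 276/105.02 ≈ 2.628.
A₀ = A × 2^n = 20.2 × 2^2.628 = 20.2 × 6.1817 ≈ 124.87 μg/mL.

125 μg/mL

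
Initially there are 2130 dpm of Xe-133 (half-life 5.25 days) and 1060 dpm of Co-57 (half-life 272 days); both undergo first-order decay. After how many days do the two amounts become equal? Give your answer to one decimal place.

5.4 days

Set 2130·(1/2)^(t/5.25) = 1060·(1/2)^(t/272).
Taking log₂: log₂(2130/1060) = t·(1/5.25 − 1/272).
log₂(2.0094) = 1.0068; 1/5.25 − 1/272 = 0.1868.
t = 1.0068 / 0.1868 ≈ 5.3897 days.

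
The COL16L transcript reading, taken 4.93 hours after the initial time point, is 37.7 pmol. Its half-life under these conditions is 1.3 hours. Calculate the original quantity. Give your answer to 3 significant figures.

Number of half-lives elapsed: n = 4.93/1.3 ≈ 3.7923.
A₀ = A × 2^n = 37.7 × 2^3.7923 = 37.7 × 13.855 ≈ 522.32 pmol.

522 pmol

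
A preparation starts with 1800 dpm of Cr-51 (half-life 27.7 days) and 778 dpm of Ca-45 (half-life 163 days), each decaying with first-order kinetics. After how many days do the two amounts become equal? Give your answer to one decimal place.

40.4 days

Set 1800·(1/2)^(t/27.7) = 778·(1/2)^(t/163).
Taking log₂: log₂(1800/778) = t·(1/27.7 − 1/163).
log₂(2.3136) = 1.2102; 1/27.7 − 1/163 = 0.029966.
t = 1.2102 / 0.029966 ≈ 40.384 days.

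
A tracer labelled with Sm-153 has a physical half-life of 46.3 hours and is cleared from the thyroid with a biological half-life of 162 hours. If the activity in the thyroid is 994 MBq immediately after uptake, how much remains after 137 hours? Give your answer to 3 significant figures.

1/t_eff = 1/t_phys + 1/t_biol = 1/46.3 + 1/162 = 0.027771 per hour.
t_eff = 46.3 × 162 / (46.3 + 162) ≈ 36.009 hours.
Remaining = 994 × (1/2)^(137/36.009) = 994 × (1/2)^3.8046 ≈ 71.134 MBq.

71.1 MBq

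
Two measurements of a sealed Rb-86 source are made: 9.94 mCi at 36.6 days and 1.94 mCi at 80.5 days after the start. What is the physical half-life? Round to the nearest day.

19 days

Over Δt = 80.5 − 36.6 = 43.9 days, the level fell by a factor of 9.94/1.94 ≈ 5.1237.
n = log₂(5.1237) ≈ 2.3572 half-lives, so t½ = 43.9/2.3572 ≈ 18.624 days.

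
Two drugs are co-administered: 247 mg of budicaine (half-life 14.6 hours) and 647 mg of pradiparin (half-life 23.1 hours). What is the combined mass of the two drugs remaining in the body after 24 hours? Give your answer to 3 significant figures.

394 mg

budicaine: 247 × (1/2)^(24/14.6) = 247 × (1/2)^1.6438 ≈ 79.041 mg.
pradiparin: 647 × (1/2)^(24/23.1) = 647 × (1/2)^1.039 ≈ 314.88 mg.
Total = 79.041 + 314.88 ≈ 393.92 mg.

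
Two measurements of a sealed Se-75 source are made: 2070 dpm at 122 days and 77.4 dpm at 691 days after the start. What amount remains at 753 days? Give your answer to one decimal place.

54.1 dpm

Over Δt = 691 − 122 = 569 days, the level fell by a factor of 2070/77.4 ≈ 26.744.
n = log₂(26.744) ≈ 4.7412 half-lives, so t½ = 569/4.7412 ≈ 120.01 days.
From t = 691 to t = 753: 77.4 × (1/2)^((753−691)/120.01) ≈ 54.104 dpm.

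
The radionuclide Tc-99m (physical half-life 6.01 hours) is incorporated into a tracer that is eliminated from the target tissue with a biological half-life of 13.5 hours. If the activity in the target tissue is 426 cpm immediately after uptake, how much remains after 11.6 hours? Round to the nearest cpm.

62 cpm

1/t_eff = 1/t_phys + 1/t_biol = 1/6.01 + 1/13.5 = 0.24046 per hour.
t_eff = 6.01 × 13.5 / (6.01 + 13.5) ≈ 4.1586 hours.
Remaining = 426 × (1/2)^(11.6/4.1586) = 426 × (1/2)^2.7894 ≈ 61.62 cpm.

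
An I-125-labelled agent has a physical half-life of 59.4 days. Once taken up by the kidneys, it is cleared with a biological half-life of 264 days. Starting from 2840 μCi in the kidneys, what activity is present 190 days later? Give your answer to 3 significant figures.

188 μCi

1/t_eff = 1/t_phys + 1/t_biol = 1/59.4 + 1/264 = 0.020623 per day.
t_eff = 59.4 × 264 / (59.4 + 264) ≈ 48.49 days.
Remaining = 2840 × (1/2)^(190/48.49) = 2840 × (1/2)^3.9184 ≈ 187.84 μCi.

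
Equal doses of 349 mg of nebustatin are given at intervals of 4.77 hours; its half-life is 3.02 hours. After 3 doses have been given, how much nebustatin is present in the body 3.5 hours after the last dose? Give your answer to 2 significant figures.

230 mg

The 3 doses were given 13.04, 8.27, 3.5 hours ago.
Total = 349·(1/2)^(13.04/3.02) + 349·(1/2)^(8.27/3.02) + 349·(1/2)^(3.5/3.02)
      = 17.499 + 52.298 + 156.3 ≈ 226.09 mg.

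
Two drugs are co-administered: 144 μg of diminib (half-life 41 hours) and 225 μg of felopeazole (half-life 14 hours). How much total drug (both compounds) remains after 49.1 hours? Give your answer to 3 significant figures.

diminib: 144 × (1/2)^(49.1/41) = 144 × (1/2)^1.1976 ≈ 62.786 μg.
felopeazole: 225 × (1/2)^(49.1/14) = 225 × (1/2)^3.5071 ≈ 19.789 μg.
Total = 62.786 + 19.789 ≈ 82.575 μg.

82.6 μg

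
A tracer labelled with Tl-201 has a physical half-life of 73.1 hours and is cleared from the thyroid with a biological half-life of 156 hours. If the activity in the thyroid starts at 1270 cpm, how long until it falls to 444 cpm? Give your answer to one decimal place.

1/t_eff = 1/t_phys + 1/t_biol = 1/73.1 + 1/156 = 0.02009 per hour.
t_eff = 73.1 × 156 / (73.1 + 156) ≈ 49.776 hours.
n = log₂(1270/444) ≈ 1.5162; t = 1.5162 × 49.776 ≈ 75.47 hours.

75.5 hours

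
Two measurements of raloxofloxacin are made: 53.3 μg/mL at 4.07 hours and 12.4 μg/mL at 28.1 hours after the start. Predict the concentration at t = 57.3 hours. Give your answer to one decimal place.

2.1 μg/mL

Over Δt = 28.1 − 4.07 = 24.03 hours, the level fell by a factor of 53.3/12.4 ≈ 4.2984.
n = log₂(4.2984) ≈ 2.1038 half-lives, so t½ = 24.03/2.1038 ≈ 11.422 hours.
From t = 28.1 to t = 57.3: 12.4 × (1/2)^((57.3−28.1)/11.422) ≈ 2.108 μg/mL.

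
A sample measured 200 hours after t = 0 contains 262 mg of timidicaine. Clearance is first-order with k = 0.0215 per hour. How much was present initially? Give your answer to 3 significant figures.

t½ = ln 2 / k = 0.69315 / 0.0215 ≈ 32.239 hours.
Number of half-lives elapsed: n = 200/32.239 ≈ 6.2036.
A₀ = A × 2^n = 262 × 2^6.2036 = 262 × 73.7 ≈ 19309 mg.

19300 mg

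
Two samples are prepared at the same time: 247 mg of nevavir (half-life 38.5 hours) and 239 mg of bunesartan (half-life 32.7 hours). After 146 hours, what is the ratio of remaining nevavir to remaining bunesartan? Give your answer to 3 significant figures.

1.65

nevavir: 247 × (1/2)^(146/38.5) = 247 × (1/2)^3.7922 ≈ 17.829 mg.
bunesartan: 239 × (1/2)^(146/32.7) = 239 × (1/2)^4.4648 ≈ 10.823 mg.
Ratio ≈ 17.829 / 10.823 ≈ 1.6473.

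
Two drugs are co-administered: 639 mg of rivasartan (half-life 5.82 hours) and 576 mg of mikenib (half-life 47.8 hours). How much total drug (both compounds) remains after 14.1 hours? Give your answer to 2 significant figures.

590 mg

rivasartan: 639 × (1/2)^(14.1/5.82) = 639 × (1/2)^2.4227 ≈ 119.18 mg.
mikenib: 576 × (1/2)^(14.1/47.8) = 576 × (1/2)^0.29498 ≈ 469.49 mg.
Total = 119.18 + 469.49 ≈ 588.67 mg.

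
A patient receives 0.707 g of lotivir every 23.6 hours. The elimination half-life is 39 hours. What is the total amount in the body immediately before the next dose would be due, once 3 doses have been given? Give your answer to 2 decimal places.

0.97 g

The 3 doses were given 70.8, 47.2, 23.6 hours ago.
Total = 0.707·(1/2)^(70.8/39) + 0.707·(1/2)^(47.2/39) + 0.707·(1/2)^(23.6/39)
      = 0.20088 + 0.30556 + 0.46479 ≈ 0.97123 g.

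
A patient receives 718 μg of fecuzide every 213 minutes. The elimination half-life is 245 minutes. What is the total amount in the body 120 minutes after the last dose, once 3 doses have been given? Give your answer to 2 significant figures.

940 μg

The 3 doses were given 546, 333, 120 minutes ago.
Total = 718·(1/2)^(546/245) + 718·(1/2)^(333/245) + 718·(1/2)^(120/245)
      = 153.2 + 279.88 + 511.31 ≈ 944.38 μg.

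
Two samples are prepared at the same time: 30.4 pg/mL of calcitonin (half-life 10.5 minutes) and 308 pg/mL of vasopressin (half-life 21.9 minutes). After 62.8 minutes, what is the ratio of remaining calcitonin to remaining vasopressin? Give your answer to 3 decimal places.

calcitonin: 30.4 × (1/2)^(62.8/10.5) = 30.4 × (1/2)^5.981 ≈ 0.48131 pg/mL.
vasopressin: 308 × (1/2)^(62.8/21.9) = 308 × (1/2)^2.8676 ≈ 42.201 pg/mL.
Ratio ≈ 0.48131 / 42.201 ≈ 0.011405.

0.011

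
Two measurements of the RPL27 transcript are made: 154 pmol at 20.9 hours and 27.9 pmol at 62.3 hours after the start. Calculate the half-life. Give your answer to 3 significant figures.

16.8 hours

Over Δt = 62.3 − 20.9 = 41.4 hours, the level fell by a factor of 154/27.9 ≈ 5.5197.
n = log₂(5.5197) ≈ 2.4646 half-lives, so t½ = 41.4/2.4646 ≈ 16.798 hours.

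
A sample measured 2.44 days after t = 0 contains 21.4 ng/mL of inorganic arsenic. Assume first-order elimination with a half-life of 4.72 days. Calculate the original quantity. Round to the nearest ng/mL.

Number of half-lives elapsed: n = 2.44/4.72 ≈ 0.51695.
A₀ = A × 2^n = 21.4 × 2^0.51695 = 21.4 × 1.4309 ≈ 30.622 ng/mL.

31 ng/mL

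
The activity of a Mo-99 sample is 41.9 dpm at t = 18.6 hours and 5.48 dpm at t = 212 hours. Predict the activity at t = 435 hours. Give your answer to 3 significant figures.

Over Δt = 212 − 18.6 = 193.4 hours, the level fell by a factor of 41.9/5.48 ≈ 7.646.
n = log₂(7.646) ≈ 2.9347 half-lives, so t½ = 193.4/2.9347 ≈ 65.901 hours.
From t = 212 to t = 435: 5.48 × (1/2)^((435−212)/65.901) ≈ 0.52497 dpm.

0.525 dpm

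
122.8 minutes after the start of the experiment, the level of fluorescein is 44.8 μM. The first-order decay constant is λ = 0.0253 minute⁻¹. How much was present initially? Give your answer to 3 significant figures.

t½ = ln 2 / λ = 0.69315 / 0.0253 ≈ 27.397 minutes.
Number of half-lives elapsed: n = 122.8/27.397 ≈ 4.4822.
A₀ = A × 2^n = 44.8 × 2^4.4822 = 44.8 × 22.35 ≈ 1001.3 μM.

1000 μM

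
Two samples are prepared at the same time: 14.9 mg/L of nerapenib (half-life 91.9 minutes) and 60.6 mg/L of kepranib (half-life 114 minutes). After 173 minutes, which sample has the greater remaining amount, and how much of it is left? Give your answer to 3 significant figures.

nerapenib: 14.9 × (1/2)^1.8825 ≈ 4.0411 mg/L.
kepranib: 60.6 × (1/2)^1.5175 ≈ 21.166 mg/L.
Kepranib has more remaining, at ≈ 21.166 mg/L.

kepranib, 21.2 mg/L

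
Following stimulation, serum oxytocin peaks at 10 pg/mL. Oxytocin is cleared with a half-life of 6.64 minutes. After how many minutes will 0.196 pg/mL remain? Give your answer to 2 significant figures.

38 minutes

Fraction remaining = 0.196/10 ≈ 0.0196.
n = log₂(10/0.196) = ln(51.02)/ln 2 ≈ 5.673 half-lives.
t = n × t½ = 5.673 × 6.64 ≈ 37.669 minutes.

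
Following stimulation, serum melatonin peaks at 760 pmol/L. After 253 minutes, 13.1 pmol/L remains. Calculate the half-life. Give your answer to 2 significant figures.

43 minutes

A/A₀ = 13.1/760 ≈ 0.017237.
n = log₂(58.015) ≈ 5.8584 half-lives elapsed in 253 minutes.
t½ = 253/5.8584 ≈ 43.186 minutes.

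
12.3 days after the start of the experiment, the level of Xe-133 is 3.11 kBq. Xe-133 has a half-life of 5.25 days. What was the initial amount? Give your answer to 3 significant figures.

Number of half-lives elapsed: n = 12.3/5.25 ≈ 2.3429.
A₀ = A × 2^n = 3.11 × 2^2.3429 = 3.11 × 5.0731 ≈ 15.777 kBq.

15.8 kBq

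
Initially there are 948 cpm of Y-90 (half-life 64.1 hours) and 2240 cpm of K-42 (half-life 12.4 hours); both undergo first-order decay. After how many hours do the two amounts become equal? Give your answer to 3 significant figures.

Set 948·(1/2)^(t/64.1) = 2240·(1/2)^(t/12.4).
Taking log₂: log₂(948/2240) = t·(1/64.1 − 1/12.4).
log₂(0.42321) = -1.2405; 1/64.1 − 1/12.4 = -0.065045.
t = -1.2405 / -0.065045 ≈ 19.072 hours.

19.1 hours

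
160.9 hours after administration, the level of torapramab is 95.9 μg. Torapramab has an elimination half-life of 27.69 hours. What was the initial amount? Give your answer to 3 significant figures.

5380 μg

Number of half-lives elapsed: n = 160.9/27.69 ≈ 5.8108.
A₀ = A × 2^n = 95.9 × 2^5.8108 = 95.9 × 56.132 ≈ 5383.1 μg.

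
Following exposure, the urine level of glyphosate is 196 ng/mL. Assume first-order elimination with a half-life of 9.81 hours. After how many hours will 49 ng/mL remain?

49/196 = 1/4, so 2 half-lives have elapsed.
t = 2 × 9.81 = 19.62 hours.

19.62 hours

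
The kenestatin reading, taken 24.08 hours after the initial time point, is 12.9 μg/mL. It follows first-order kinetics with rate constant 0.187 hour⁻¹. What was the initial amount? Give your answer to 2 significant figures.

1200 μg/mL

t½ = ln 2 / k = 0.69315 / 0.187 ≈ 3.7067 hours.
Number of half-lives elapsed: n = 24.08/3.7067 ≈ 6.4964.
A₀ = A × 2^n = 12.9 × 2^6.4964 = 12.9 × 90.284 ≈ 1164.7 μg/mL.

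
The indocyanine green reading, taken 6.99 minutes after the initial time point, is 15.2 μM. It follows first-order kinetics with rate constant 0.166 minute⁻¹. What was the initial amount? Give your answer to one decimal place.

t½ = ln 2 / k = 0.69315 / 0.166 ≈ 4.1756 minutes.
Number of half-lives elapsed: n = 6.99/4.1756 ≈ 1.674.
A₀ = A × 2^n = 15.2 × 2^1.674 = 15.2 × 3.191 ≈ 48.503 μM.

48.5 μM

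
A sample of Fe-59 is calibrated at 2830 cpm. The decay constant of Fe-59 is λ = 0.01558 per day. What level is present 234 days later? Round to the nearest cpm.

74 cpm

t½ = ln 2 / λ = 0.69315 / 0.01558 ≈ 44.49 days.
Number of half-lives: n = 234/44.49 ≈ 5.2597.
Remaining = 2830 × (1/2)^5.2597 = 2830 × 0.026103 ≈ 73.87 cpm.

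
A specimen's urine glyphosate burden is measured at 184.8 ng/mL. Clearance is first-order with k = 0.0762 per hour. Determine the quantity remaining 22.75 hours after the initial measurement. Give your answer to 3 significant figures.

t½ = ln 2 / k = 0.69315 / 0.0762 ≈ 9.0964 hours.
Number of half-lives: n = 22.75/9.0964 ≈ 2.501.
Remaining = 184.8 × (1/2)^2.501 = 184.8 × 0.17666 ≈ 32.646 ng/mL.

32.6 ng/mL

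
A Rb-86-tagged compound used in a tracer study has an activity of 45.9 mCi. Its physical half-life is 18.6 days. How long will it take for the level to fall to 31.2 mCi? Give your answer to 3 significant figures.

10.4 days

Fraction remaining = 31.2/45.9 ≈ 0.67974.
n = log₂(45.9/31.2) = ln(1.4712)/ln 2 ≈ 0.55695 half-lives.
t = n × t½ = 0.55695 × 18.6 ≈ 10.359 days.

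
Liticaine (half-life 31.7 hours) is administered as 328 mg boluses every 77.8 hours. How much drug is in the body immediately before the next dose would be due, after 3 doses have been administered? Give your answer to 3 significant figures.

72.8 mg

The 3 doses were given 233.4, 155.6, 77.8 hours ago.
Total = 328·(1/2)^(233.4/31.7) + 328·(1/2)^(155.6/31.7) + 328·(1/2)^(77.8/31.7)
      = 1.9928 + 10.921 + 59.851 ≈ 72.764 mg.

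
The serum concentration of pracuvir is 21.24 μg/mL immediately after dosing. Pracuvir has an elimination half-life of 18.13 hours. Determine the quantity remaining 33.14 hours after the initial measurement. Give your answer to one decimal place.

6.0 μg/mL

Number of half-lives: n = 33.14/18.13 ≈ 1.8279.
Remaining = 21.24 × (1/2)^1.8279 = 21.24 × 0.28167 ≈ 5.9827 μg/mL.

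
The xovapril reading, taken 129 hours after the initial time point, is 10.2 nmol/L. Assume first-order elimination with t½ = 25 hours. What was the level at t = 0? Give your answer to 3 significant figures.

365 nmol/L

Number of half-lives elapsed: n = 129/25 ≈ 5.16.
A₀ = A × 2^n = 10.2 × 2^5.16 = 10.2 × 35.753 ≈ 364.68 nmol/L.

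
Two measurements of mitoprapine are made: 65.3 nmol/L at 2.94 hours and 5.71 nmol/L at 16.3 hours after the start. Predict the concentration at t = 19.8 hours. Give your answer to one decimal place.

3.0 nmol/L

Over Δt = 16.3 − 2.94 = 13.36 hours, the level fell by a factor of 65.3/5.71 ≈ 11.436.
n = log₂(11.436) ≈ 3.5155 half-lives, so t½ = 13.36/3.5155 ≈ 3.8003 hours.
From t = 16.3 to t = 19.8: 5.71 × (1/2)^((19.8−16.3)/3.8003) ≈ 3.0157 nmol/L.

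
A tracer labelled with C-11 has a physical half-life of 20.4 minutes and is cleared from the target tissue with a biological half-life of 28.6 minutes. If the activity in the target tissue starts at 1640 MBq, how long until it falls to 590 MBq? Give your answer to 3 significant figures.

1/t_eff = 1/t_phys + 1/t_biol = 1/20.4 + 1/28.6 = 0.083985 per minute.
t_eff = 20.4 × 28.6 / (20.4 + 28.6) ≈ 11.907 minutes.
n = log₂(1640/590) ≈ 1.4749; t = 1.4749 × 11.907 ≈ 17.562 minutes.

17.6 minutes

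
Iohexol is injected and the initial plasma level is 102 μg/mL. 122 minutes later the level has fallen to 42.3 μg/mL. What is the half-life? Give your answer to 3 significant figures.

96.1 minutes

A/A₀ = 42.3/102 ≈ 0.41471.
n = log₂(2.4113) ≈ 1.2698 half-lives elapsed in 122 minutes.
t½ = 122/1.2698 ≈ 96.075 minutes.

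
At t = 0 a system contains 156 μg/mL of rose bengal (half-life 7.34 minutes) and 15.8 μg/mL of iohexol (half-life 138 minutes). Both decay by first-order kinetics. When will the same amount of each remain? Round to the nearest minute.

Set 156·(1/2)^(t/7.34) = 15.8·(1/2)^(t/138).
Taking log₂: log₂(156/15.8) = t·(1/7.34 − 1/138).
log₂(9.8734) = 3.3035; 1/7.34 − 1/138 = 0.12899.
t = 3.3035 / 0.12899 ≈ 25.61 minutes.

26 minutes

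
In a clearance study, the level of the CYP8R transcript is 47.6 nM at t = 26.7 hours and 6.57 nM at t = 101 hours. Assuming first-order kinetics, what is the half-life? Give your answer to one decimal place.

26.0 hours

Over Δt = 101 − 26.7 = 74.3 hours, the level fell by a factor of 47.6/6.57 ≈ 7.2451.
n = log₂(7.2451) ≈ 2.857 half-lives, so t½ = 74.3/2.857 ≈ 26.006 hours.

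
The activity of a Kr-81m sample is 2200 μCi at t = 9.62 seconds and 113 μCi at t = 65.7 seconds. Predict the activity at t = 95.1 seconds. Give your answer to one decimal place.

Over Δt = 65.7 − 9.62 = 56.08 seconds, the level fell by a factor of 2200/113 ≈ 19.469.
n = log₂(19.469) ≈ 4.2831 half-lives, so t½ = 56.08/4.2831 ≈ 13.093 seconds.
From t = 65.7 to t = 95.1: 113 × (1/2)^((95.1−65.7)/13.093) ≈ 23.831 μCi.

23.8 μCi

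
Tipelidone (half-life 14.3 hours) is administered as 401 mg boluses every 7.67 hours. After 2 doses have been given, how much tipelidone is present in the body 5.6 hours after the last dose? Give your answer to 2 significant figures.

520 mg

The 2 doses were given 13.27, 5.6 hours ago.
Total = 401·(1/2)^(13.27/14.3) + 401·(1/2)^(5.6/14.3)
      = 210.76 + 305.67 ≈ 516.44 mg.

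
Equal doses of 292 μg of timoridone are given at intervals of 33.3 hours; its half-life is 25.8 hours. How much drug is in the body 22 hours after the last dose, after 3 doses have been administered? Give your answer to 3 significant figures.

The 3 doses were given 88.6, 55.3, 22 hours ago.
Total = 292·(1/2)^(88.6/25.8) + 292·(1/2)^(55.3/25.8) + 292·(1/2)^(22/25.8)
      = 27.016 + 66.092 + 161.69 ≈ 254.8 μg.

255 μg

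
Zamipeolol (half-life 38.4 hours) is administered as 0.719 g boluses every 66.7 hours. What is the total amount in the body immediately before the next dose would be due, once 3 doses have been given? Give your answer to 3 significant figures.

0.300 g

The 3 doses were given 200.1, 133.4, 66.7 hours ago.
Total = 0.719·(1/2)^(200.1/38.4) + 0.719·(1/2)^(133.4/38.4) + 0.719·(1/2)^(66.7/38.4)
      = 0.019412 + 0.064709 + 0.2157 ≈ 0.29982 g.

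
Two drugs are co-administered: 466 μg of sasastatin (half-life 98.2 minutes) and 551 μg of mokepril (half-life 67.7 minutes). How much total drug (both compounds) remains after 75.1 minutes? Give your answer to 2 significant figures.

530 μg

sasastatin: 466 × (1/2)^(75.1/98.2) = 466 × (1/2)^0.76477 ≈ 274.26 μg.
mokepril: 551 × (1/2)^(75.1/67.7) = 551 × (1/2)^1.1093 ≈ 255.4 μg.
Total = 274.26 + 255.4 ≈ 529.66 μg.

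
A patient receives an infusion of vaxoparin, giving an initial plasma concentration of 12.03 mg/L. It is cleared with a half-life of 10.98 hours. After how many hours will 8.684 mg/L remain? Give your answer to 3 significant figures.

Fraction remaining = 8.684/12.03 ≈ 0.72186.
n = log₂(12.03/8.684) = ln(1.3853)/ln 2 ≈ 0.47021 half-lives.
t = n × t½ = 0.47021 × 10.98 ≈ 5.1629 hours.

5.16 hours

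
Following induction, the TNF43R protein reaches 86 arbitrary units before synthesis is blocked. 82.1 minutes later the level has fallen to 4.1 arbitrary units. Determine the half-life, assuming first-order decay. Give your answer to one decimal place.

A/A₀ = 4.1/86 ≈ 0.047674.
n = log₂(20.976) ≈ 4.3906 half-lives elapsed in 82.1 minutes.
t½ = 82.1/4.3906 ≈ 18.699 minutes.

18.7 minutes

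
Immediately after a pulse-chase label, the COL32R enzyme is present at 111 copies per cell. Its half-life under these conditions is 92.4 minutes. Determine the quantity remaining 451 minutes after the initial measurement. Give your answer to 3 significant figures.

Number of half-lives: n = 451/92.4 ≈ 4.881.
Remaining = 111 × (1/2)^4.881 = 111 × 0.033938 ≈ 3.7671 copies per cell.

3.77 copies per cell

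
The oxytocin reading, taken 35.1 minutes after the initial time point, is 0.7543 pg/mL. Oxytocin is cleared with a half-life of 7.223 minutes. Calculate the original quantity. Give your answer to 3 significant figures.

21.9 pg/mL

Number of half-lives elapsed: n = 35.1/7.223 ≈ 4.8595.
A₀ = A × 2^n = 0.7543 × 2^4.8595 = 0.7543 × 29.03 ≈ 21.897 pg/mL.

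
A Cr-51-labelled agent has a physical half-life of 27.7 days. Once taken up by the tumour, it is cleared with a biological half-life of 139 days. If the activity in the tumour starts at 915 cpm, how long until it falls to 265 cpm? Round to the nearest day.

1/t_eff = 1/t_phys + 1/t_biol = 1/27.7 + 1/139 = 0.043295 per day.
t_eff = 27.7 × 139 / (27.7 + 139) ≈ 23.097 days.
n = log₂(915/265) ≈ 1.7878; t = 1.7878 × 23.097 ≈ 41.293 days.

41 days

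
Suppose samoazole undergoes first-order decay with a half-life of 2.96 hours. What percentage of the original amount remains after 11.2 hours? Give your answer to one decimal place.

n = 11.2/2.96 ≈ 3.7838 half-lives.
Fraction remaining = (1/2)^3.7838 ≈ 0.072605, i.e. 7.2605%.

7.3%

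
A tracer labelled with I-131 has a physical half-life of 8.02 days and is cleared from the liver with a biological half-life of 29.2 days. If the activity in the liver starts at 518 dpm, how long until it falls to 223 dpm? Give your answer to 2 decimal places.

7.65 days

1/t_eff = 1/t_phys + 1/t_biol = 1/8.02 + 1/29.2 = 0.15893 per day.
t_eff = 8.02 × 29.2 / (8.02 + 29.2) ≈ 6.2919 days.
n = log₂(518/223) ≈ 1.2159; t = 1.2159 × 6.2919 ≈ 7.6504 days.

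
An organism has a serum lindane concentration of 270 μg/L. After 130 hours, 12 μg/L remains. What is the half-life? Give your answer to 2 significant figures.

29 hours

A/A₀ = 12/270 ≈ 0.044444.
n = log₂(22.5) ≈ 4.4919 half-lives elapsed in 130 hours.
t½ = 130/4.4919 ≈ 28.941 hours.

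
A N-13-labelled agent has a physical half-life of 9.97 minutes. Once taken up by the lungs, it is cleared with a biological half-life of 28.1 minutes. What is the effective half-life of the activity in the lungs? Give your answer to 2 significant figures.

1/t_eff = 1/t_phys + 1/t_biol = 1/9.97 + 1/28.1 = 0.13589 per minute.
t_eff = 9.97 × 28.1 / (9.97 + 28.1) ≈ 7.359 minutes.

7.4 minutes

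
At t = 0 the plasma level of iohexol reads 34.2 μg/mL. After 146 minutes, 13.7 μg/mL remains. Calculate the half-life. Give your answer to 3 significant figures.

A/A₀ = 13.7/34.2 ≈ 0.40058.
n = log₂(2.4964) ≈ 1.3198 half-lives elapsed in 146 minutes.
t½ = 146/1.3198 ≈ 110.62 minutes.

111 minutes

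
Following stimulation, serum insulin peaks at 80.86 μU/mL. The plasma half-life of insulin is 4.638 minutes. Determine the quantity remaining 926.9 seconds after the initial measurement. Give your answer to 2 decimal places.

8.04 μU/mL

Convert the elapsed time: 926.9 seconds = 15.4483 minutes.
Number of half-lives: n = 15.4483/4.638 ≈ 3.3308.
Remaining = 80.86 × (1/2)^3.3308 = 80.86 × 0.099386 ≈ 8.0363 μU/mL.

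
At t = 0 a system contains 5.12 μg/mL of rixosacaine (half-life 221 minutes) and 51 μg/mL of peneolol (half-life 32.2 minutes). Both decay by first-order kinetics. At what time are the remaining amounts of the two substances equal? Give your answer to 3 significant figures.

125 minutes

Set 5.12·(1/2)^(t/221) = 51·(1/2)^(t/32.2).
Taking log₂: log₂(5.12/51) = t·(1/221 − 1/32.2).
log₂(0.10039) = -3.3163; 1/221 − 1/32.2 = -0.026531.
t = -3.3163 / -0.026531 ≈ 125 minutes.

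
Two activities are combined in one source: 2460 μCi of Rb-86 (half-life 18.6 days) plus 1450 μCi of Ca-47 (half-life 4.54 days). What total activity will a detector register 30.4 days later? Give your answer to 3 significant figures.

806 μCi

Rb-86: 2460 × (1/2)^(30.4/18.6) = 2460 × (1/2)^1.6344 ≈ 792.37 μCi.
Ca-47: 1450 × (1/2)^(30.4/4.54) = 1450 × (1/2)^6.696 ≈ 13.985 μCi.
Total = 792.37 + 13.985 ≈ 806.36 μCi.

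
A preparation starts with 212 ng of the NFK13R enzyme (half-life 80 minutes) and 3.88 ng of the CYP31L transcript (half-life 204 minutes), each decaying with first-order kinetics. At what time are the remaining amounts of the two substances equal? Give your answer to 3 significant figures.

Set 212·(1/2)^(t/80) = 3.88·(1/2)^(t/204).
Taking log₂: log₂(212/3.88) = t·(1/80 − 1/204).
log₂(54.639) = 5.7719; 1/80 − 1/204 = 0.007598.
t = 5.7719 / 0.007598 ≈ 759.65 minutes.

760 minutes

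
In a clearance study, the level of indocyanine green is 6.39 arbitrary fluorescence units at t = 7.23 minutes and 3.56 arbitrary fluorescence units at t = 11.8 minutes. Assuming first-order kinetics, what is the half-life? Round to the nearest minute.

5 minutes

Over Δt = 11.8 − 7.23 = 4.57 minutes, the level fell by a factor of 6.39/3.56 ≈ 1.7949.
n = log₂(1.7949) ≈ 0.84394 half-lives, so t½ = 4.57/0.84394 ≈ 5.4151 minutes.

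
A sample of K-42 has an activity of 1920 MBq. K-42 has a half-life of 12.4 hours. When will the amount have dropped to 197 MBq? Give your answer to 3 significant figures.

Fraction remaining = 197/1920 ≈ 0.1026.
n = log₂(1920/197) = ln(9.7462)/ln 2 ≈ 3.2848 half-lives.
t = n × t½ = 3.2848 × 12.4 ≈ 40.732 hours.

40.7 hours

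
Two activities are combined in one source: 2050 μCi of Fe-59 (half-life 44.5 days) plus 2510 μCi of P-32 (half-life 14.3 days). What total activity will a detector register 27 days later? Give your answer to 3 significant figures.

2020 μCi

Fe-59: 2050 × (1/2)^(27/44.5) = 2050 × (1/2)^0.60674 ≈ 1346.2 μCi.
P-32: 2510 × (1/2)^(27/14.3) = 2510 × (1/2)^1.8881 ≈ 678.1 μCi.
Total = 1346.2 + 678.1 ≈ 2024.3 μCi.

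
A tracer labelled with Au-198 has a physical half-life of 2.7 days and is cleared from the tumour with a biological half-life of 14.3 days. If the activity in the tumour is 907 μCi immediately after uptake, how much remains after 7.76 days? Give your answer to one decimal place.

84.9 μCi

1/t_eff = 1/t_phys + 1/t_biol = 1/2.7 + 1/14.3 = 0.4403 per day.
t_eff = 2.7 × 14.3 / (2.7 + 14.3) ≈ 2.2712 days.
Remaining = 907 × (1/2)^(7.76/2.2712) = 907 × (1/2)^3.4167 ≈ 84.931 μCi.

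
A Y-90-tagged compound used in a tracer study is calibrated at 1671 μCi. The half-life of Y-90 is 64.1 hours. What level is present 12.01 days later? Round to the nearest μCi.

74 μCi

Convert the elapsed time: 12.01 days = 288.24 hours.
Number of half-lives: n = 288.24/64.1 ≈ 4.4967.
Remaining = 1671 × (1/2)^4.4967 = 1671 × 0.044295 ≈ 74.016 μCi.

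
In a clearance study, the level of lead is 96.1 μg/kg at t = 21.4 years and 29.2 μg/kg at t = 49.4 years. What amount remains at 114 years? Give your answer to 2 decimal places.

1.87 μg/kg

Over Δt = 49.4 − 21.4 = 28 years, the level fell by a factor of 96.1/29.2 ≈ 3.2911.
n = log₂(3.2911) ≈ 1.7186 half-lives, so t½ = 28/1.7186 ≈ 16.293 years.
From t = 49.4 to t = 114: 29.2 × (1/2)^((114−49.4)/16.293) ≈ 1.8698 μg/kg.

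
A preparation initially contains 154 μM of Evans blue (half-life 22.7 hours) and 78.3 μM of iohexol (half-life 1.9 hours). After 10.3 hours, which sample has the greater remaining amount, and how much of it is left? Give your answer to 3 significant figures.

Evans blue: 154 × (1/2)^0.45374 ≈ 112.44 μM.
iohexol: 78.3 × (1/2)^5.4211 ≈ 1.8275 μM.
Evans blue has more remaining, at ≈ 112.44 μM.

Evans blue, 112 μM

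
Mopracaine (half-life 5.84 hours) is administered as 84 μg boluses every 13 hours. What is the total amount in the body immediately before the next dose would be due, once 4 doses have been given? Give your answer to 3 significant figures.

22.8 μg

The 4 doses were given 52, 39, 26, 13 hours ago.
Total = 84·(1/2)^(52/5.84) + 84·(1/2)^(39/5.84) + 84·(1/2)^(26/5.84) + 84·(1/2)^(13/5.84)
      = 0.17534 + 0.82031 + 3.8378 + 17.955 ≈ 22.788 μg.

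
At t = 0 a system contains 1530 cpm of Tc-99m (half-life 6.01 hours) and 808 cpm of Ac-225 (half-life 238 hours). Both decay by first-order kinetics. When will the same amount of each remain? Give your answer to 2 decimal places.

Set 1530·(1/2)^(t/6.01) = 808·(1/2)^(t/238).
Taking log₂: log₂(1530/808) = t·(1/6.01 − 1/238).
log₂(1.8936) = 0.9211; 1/6.01 − 1/238 = 0.16219.
t = 0.9211 / 0.16219 ≈ 5.6793 hours.

5.68 hours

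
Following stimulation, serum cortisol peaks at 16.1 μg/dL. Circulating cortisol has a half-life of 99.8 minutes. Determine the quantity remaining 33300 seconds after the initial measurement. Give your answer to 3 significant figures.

0.341 μg/dL

Convert the elapsed time: 33300 seconds = 555 minutes.
Number of half-lives: n = 555/99.8 ≈ 5.5611.
Remaining = 16.1 × (1/2)^5.5611 = 16.1 × 0.02118 ≈ 0.34101 μg/dL.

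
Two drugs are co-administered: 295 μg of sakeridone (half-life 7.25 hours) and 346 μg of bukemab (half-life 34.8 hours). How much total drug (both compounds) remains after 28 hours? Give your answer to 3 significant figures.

sakeridone: 295 × (1/2)^(28/7.25) = 295 × (1/2)^3.8621 ≈ 20.287 μg.
bukemab: 346 × (1/2)^(28/34.8) = 346 × (1/2)^0.8046 ≈ 198.09 μg.
Total = 20.287 + 198.09 ≈ 218.38 μg.

218 μg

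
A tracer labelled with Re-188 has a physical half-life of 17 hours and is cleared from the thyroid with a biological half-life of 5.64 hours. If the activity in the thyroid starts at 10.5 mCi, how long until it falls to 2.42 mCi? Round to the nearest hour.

9 hours

1/t_eff = 1/t_phys + 1/t_biol = 1/17 + 1/5.64 = 0.23613 per hour.
t_eff = 17 × 5.64 / (17 + 5.64) ≈ 4.235 hours.
n = log₂(10.5/2.42) ≈ 2.1173; t = 2.1173 × 4.235 ≈ 8.9668 hours.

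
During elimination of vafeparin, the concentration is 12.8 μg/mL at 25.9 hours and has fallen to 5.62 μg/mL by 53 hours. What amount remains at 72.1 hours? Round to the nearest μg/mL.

Over Δt = 53 − 25.9 = 27.1 hours, the level fell by a factor of 12.8/5.62 ≈ 2.2776.
n = log₂(2.2776) ≈ 1.1875 half-lives, so t½ = 27.1/1.1875 ≈ 22.821 hours.
From t = 53 to t = 72.1: 5.62 × (1/2)^((72.1−53)/22.821) ≈ 3.1462 μg/mL.

3 μg/mL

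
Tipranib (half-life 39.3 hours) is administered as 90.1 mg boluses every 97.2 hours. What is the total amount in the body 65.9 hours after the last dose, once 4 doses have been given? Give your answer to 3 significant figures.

34.3 mg

The 4 doses were given 357.5, 260.3, 163.1, 65.9 hours ago.
Total = 90.1·(1/2)^(357.5/39.3) + 90.1·(1/2)^(260.3/39.3) + 90.1·(1/2)^(163.1/39.3) + 90.1·(1/2)^(65.9/39.3)
      = 0.16457 + 0.91386 + 5.0747 + 28.18 ≈ 34.333 mg.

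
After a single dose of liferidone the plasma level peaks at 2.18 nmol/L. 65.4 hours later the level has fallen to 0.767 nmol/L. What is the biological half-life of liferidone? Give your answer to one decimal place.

A/A₀ = 0.767/2.18 ≈ 0.35183.
n = log₂(2.8422) ≈ 1.507 half-lives elapsed in 65.4 hours.
t½ = 65.4/1.507 ≈ 43.397 hours.

43.4 hours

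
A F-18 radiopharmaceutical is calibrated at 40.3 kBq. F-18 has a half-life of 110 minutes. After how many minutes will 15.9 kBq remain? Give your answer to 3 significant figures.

148 minutes

Fraction remaining = 15.9/40.3 ≈ 0.39454.
n = log₂(40.3/15.9) = ln(2.5346)/ln 2 ≈ 1.3418 half-lives.
t = n × t½ = 1.3418 × 110 ≈ 147.59 minutes.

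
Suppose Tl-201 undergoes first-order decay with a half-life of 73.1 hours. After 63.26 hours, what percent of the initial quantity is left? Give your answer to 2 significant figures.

n = 63.26/73.1 ≈ 0.86539 half-lives.
Fraction remaining = (1/2)^0.86539 ≈ 0.5489, i.e. 54.89%.

55%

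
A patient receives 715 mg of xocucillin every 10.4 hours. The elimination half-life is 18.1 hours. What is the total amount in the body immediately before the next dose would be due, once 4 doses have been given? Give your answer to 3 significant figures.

1160 mg

The 4 doses were given 41.6, 31.2, 20.8, 10.4 hours ago.
Total = 715·(1/2)^(41.6/18.1) + 715·(1/2)^(31.2/18.1) + 715·(1/2)^(20.8/18.1) + 715·(1/2)^(10.4/18.1)
      = 145.36 + 216.47 + 322.38 + 480.11 ≈ 1164.3 mg.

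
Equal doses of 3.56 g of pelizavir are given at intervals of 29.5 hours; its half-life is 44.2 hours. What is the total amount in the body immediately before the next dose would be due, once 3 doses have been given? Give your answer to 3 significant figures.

The 3 doses were given 88.5, 59, 29.5 hours ago.
Total = 3.56·(1/2)^(88.5/44.2) + 3.56·(1/2)^(59/44.2) + 3.56·(1/2)^(29.5/44.2)
      = 0.88861 + 1.4113 + 2.2415 ≈ 4.5414 g.

4.54 g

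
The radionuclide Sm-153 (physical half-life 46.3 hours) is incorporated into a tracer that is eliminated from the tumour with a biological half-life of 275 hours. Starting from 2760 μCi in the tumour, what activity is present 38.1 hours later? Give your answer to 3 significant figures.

1420 μCi

1/t_eff = 1/t_phys + 1/t_biol = 1/46.3 + 1/275 = 0.025235 per hour.
t_eff = 46.3 × 275 / (46.3 + 275) ≈ 39.628 hours.
Remaining = 2760 × (1/2)^(38.1/39.628) = 2760 × (1/2)^0.96144 ≈ 1417.4 μCi.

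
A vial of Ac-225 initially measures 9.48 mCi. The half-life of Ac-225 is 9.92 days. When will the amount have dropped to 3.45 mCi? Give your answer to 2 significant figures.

14 days

Fraction remaining = 3.45/9.48 ≈ 0.36392.
n = log₂(9.48/3.45) = ln(2.7478)/ln 2 ≈ 1.4583 half-lives.
t = n × t½ = 1.4583 × 9.92 ≈ 14.466 days.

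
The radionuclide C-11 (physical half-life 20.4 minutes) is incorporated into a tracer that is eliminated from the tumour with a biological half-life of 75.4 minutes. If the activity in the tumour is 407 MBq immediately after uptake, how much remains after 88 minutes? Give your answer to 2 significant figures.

9.1 MBq

1/t_eff = 1/t_phys + 1/t_biol = 1/20.4 + 1/75.4 = 0.062282 per minute.
t_eff = 20.4 × 75.4 / (20.4 + 75.4) ≈ 16.056 minutes.
Remaining = 407 × (1/2)^(88/16.056) = 407 × (1/2)^5.4808 ≈ 9.1138 MBq.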